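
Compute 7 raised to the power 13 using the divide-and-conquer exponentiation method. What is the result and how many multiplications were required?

Computing 7^13 by squaring (build up from 7^1; each line after the first costs one multiplication):

7^1 = 7
7^2 = (7^1)^2 = 7^2 = 49
7^3 = 7 * 7^2 = 7 * 49 = 343
7^6 = (7^3)^2 = 343^2 = 117649
7^12 = (7^6)^2 = 117649^2 = 13841287201
7^13 = 7 * 7^12 = 7 * 13841287201 = 96889010407

Result: 96889010407
Multiplications needed: 5 (5 lines after 7^1)

7^13 = 96889010407. Using exponentiation by squaring, this requires 5 multiplications. The key idea: if the exponent is even, square the half-power; if odd, multiply by the base once.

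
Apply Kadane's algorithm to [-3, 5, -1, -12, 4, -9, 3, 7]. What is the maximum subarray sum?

Using Kadane's algorithm on [-3, 5, -1, -12, 4, -9, 3, 7]:

Scanning through the array:
Position 1 (value 5): max_ending_here = 5, max_so_far = 5
Position 2 (value -1): max_ending_here = 4, max_so_far = 5
Position 3 (value -12): max_ending_here = -8, max_so_far = 5
Position 4 (value 4): max_ending_here = 4, max_so_far = 5
Position 5 (value -9): max_ending_here = -5, max_so_far = 5
Position 6 (value 3): max_ending_here = 3, max_so_far = 5
Position 7 (value 7): max_ending_here = 10, max_so_far = 10

Maximum subarray: [3, 7]
Maximum sum: 10

The maximum subarray is [3, 7] with sum 10. This subarray runs from index 6 to index 7.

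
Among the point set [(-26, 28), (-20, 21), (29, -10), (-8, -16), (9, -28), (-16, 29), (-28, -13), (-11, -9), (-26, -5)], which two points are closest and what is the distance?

Computing all pairwise distances among 9 points:

d((-26, 28), (-20, 21)) = 9.2195
d((-26, 28), (29, -10)) = 66.8506
d((-26, 28), (-8, -16)) = 47.5395
d((-26, 28), (9, -28)) = 66.0379
d((-26, 28), (-16, 29)) = 10.0499
d((-26, 28), (-28, -13)) = 41.0488
d((-26, 28), (-11, -9)) = 39.9249
d((-26, 28), (-26, -5)) = 33.0
d((-20, 21), (29, -10)) = 57.9828
d((-20, 21), (-8, -16)) = 38.8973
d((-20, 21), (9, -28)) = 56.9386
d((-20, 21), (-16, 29)) = 8.9443
d((-20, 21), (-28, -13)) = 34.9285
d((-20, 21), (-11, -9)) = 31.3209
d((-20, 21), (-26, -5)) = 26.6833
d((29, -10), (-8, -16)) = 37.4833
d((29, -10), (9, -28)) = 26.9072
d((29, -10), (-16, 29)) = 59.5483
d((29, -10), (-28, -13)) = 57.0789
d((29, -10), (-11, -9)) = 40.0125
d((29, -10), (-26, -5)) = 55.2268
d((-8, -16), (9, -28)) = 20.8087
d((-8, -16), (-16, 29)) = 45.7056
d((-8, -16), (-28, -13)) = 20.2237
d((-8, -16), (-11, -9)) = 7.6158 <-- minimum
d((-8, -16), (-26, -5)) = 21.095
d((9, -28), (-16, 29)) = 62.2415
d((9, -28), (-28, -13)) = 39.9249
d((9, -28), (-11, -9)) = 27.5862
d((9, -28), (-26, -5)) = 41.8808
d((-16, 29), (-28, -13)) = 43.6807
d((-16, 29), (-11, -9)) = 38.3275
d((-16, 29), (-26, -5)) = 35.4401
d((-28, -13), (-11, -9)) = 17.4642
d((-28, -13), (-26, -5)) = 8.2462
d((-11, -9), (-26, -5)) = 15.5242

Closest pair: (-8, -16) and (-11, -9) with distance 7.6158

The closest pair is (-8, -16) and (-11, -9) with Euclidean distance 7.6158. For 9 points, brute-force pairwise comparison is shown above. For large n, the divide-and-conquer algorithm (sort by x, recurse on halves, check the dividing strip) achieves O(n log n).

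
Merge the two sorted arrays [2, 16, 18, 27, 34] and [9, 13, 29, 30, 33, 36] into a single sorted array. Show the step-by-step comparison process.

Merging process:

Compare 2 vs 9: take 2 from left. Merged: [2]
Compare 16 vs 9: take 9 from right. Merged: [2, 9]
Compare 16 vs 13: take 13 from right. Merged: [2, 9, 13]
Compare 16 vs 29: take 16 from left. Merged: [2, 9, 13, 16]
Compare 18 vs 29: take 18 from left. Merged: [2, 9, 13, 16, 18]
Compare 27 vs 29: take 27 from left. Merged: [2, 9, 13, 16, 18, 27]
Compare 34 vs 29: take 29 from right. Merged: [2, 9, 13, 16, 18, 27, 29]
Compare 34 vs 30: take 30 from right. Merged: [2, 9, 13, 16, 18, 27, 29, 30]
Compare 34 vs 33: take 33 from right. Merged: [2, 9, 13, 16, 18, 27, 29, 30, 33]
Compare 34 vs 36: take 34 from left. Merged: [2, 9, 13, 16, 18, 27, 29, 30, 33, 34]
Append remaining from right: [36]. Merged: [2, 9, 13, 16, 18, 27, 29, 30, 33, 34, 36]

Final merged array: [2, 9, 13, 16, 18, 27, 29, 30, 33, 34, 36]
Total comparisons: 10

The merged array is [2, 9, 13, 16, 18, 27, 29, 30, 33, 34, 36], requiring 10 comparisons. The merge step runs in O(n) time where n is the total number of elements.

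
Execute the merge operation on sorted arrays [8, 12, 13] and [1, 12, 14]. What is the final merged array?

Merging process:

Compare 8 vs 1: take 1 from right. Merged: [1]
Compare 8 vs 12: take 8 from left. Merged: [1, 8]
Compare 12 vs 12: take 12 from left. Merged: [1, 8, 12]
Compare 13 vs 12: take 12 from right. Merged: [1, 8, 12, 12]
Compare 13 vs 14: take 13 from left. Merged: [1, 8, 12, 12, 13]
Append remaining from right: [14]. Merged: [1, 8, 12, 12, 13, 14]

Final merged array: [1, 8, 12, 12, 13, 14]
Total comparisons: 5

The merged array is [1, 8, 12, 12, 13, 14], requiring 5 comparisons. The merge step runs in O(n) time where n is the total number of elements.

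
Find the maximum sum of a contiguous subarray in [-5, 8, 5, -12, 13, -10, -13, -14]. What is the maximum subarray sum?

Using Kadane's algorithm on [-5, 8, 5, -12, 13, -10, -13, -14]:

Scanning through the array:
Position 1 (value 8): max_ending_here = 8, max_so_far = 8
Position 2 (value 5): max_ending_here = 13, max_so_far = 13
Position 3 (value -12): max_ending_here = 1, max_so_far = 13
Position 4 (value 13): max_ending_here = 14, max_so_far = 14
Position 5 (value -10): max_ending_here = 4, max_so_far = 14
Position 6 (value -13): max_ending_here = -9, max_so_far = 14
Position 7 (value -14): max_ending_here = -14, max_so_far = 14

Maximum subarray: [8, 5, -12, 13]
Maximum sum: 14

The maximum subarray is [8, 5, -12, 13] with sum 14. This subarray runs from index 1 to index 4.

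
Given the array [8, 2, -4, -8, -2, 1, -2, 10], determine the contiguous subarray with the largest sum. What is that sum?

Using Kadane's algorithm on [8, 2, -4, -8, -2, 1, -2, 10]:

Scanning through the array:
Position 1 (value 2): max_ending_here = 10, max_so_far = 10
Position 2 (value -4): max_ending_here = 6, max_so_far = 10
Position 3 (value -8): max_ending_here = -2, max_so_far = 10
Position 4 (value -2): max_ending_here = -2, max_so_far = 10
Position 5 (value 1): max_ending_here = 1, max_so_far = 10
Position 6 (value -2): max_ending_here = -1, max_so_far = 10
Position 7 (value 10): max_ending_here = 10, max_so_far = 10

Maximum subarray: [8, 2]
Maximum sum: 10

The maximum subarray is [8, 2] with sum 10. This subarray runs from index 0 to index 1.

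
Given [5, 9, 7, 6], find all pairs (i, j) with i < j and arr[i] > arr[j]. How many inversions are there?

Finding inversions in [5, 9, 7, 6]:

(1, 2): arr[1]=9 > arr[2]=7
(1, 3): arr[1]=9 > arr[3]=6
(2, 3): arr[2]=7 > arr[3]=6

Total inversions: 3

The array has 3 inversion(s): (1,2), (1,3), (2,3). Each pair (i,j) satisfies i < j and arr[i] > arr[j].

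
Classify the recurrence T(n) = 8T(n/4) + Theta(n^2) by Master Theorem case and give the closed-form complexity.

Master Theorem for T(n) = 8T(n/4) + O(n^2):

a = 8, b = 4, c = 2
log_b(a) = log_4(8) = 1.5000

Case 3: c = 2 > log_4(8) = 1.5000
T(n) = O(n^2) = O(n^2)

For T(n) = 8T(n/4) + O(n^2): log_4(8) = 1.5000. This is Case 3 of the Master Theorem (c > log_b(a), work dominated by root), giving O(n^2).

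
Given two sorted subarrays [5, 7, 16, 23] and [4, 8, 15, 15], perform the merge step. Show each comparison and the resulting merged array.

Merging process:

Compare 5 vs 4: take 4 from right. Merged: [4]
Compare 5 vs 8: take 5 from left. Merged: [4, 5]
Compare 7 vs 8: take 7 from left. Merged: [4, 5, 7]
Compare 16 vs 8: take 8 from right. Merged: [4, 5, 7, 8]
Compare 16 vs 15: take 15 from right. Merged: [4, 5, 7, 8, 15]
Compare 16 vs 15: take 15 from right. Merged: [4, 5, 7, 8, 15, 15]
Append remaining from left: [16, 23]. Merged: [4, 5, 7, 8, 15, 15, 16, 23]

Final merged array: [4, 5, 7, 8, 15, 15, 16, 23]
Total comparisons: 6

The merged array is [4, 5, 7, 8, 15, 15, 16, 23], requiring 6 comparisons. The merge step runs in O(n) time where n is the total number of elements.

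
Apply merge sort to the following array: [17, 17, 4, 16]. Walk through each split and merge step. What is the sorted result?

Merge sort trace:

Split: [17, 17, 4, 16] -> [17, 17] and [4, 16]
  Split: [17, 17] -> [17] and [17]
  Merge: [17] + [17] -> [17, 17]
  Split: [4, 16] -> [4] and [16]
  Merge: [4] + [16] -> [4, 16]
Merge: [17, 17] + [4, 16] -> [4, 16, 17, 17]

Final sorted array: [4, 16, 17, 17]

The merge sort proceeds by recursively splitting the array and merging sorted halves.
After all merges, the sorted array is [4, 16, 17, 17].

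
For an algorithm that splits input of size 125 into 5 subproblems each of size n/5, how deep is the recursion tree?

For divide and conquer with division factor 5:

Problem sizes at each level:
Level 0: 125
Level 1: 25
Level 2: 5
Level 3: 1

The root is level 0 and the size-1 base case is level 3 (the tree spans levels 0 through 3, i.e. 4 levels counting the root), so the depth is the number of divisions: log_5(125) = 3

The recursion tree depth is log_5(125) = 3. At each level, the problem size is divided by 5, so it takes 3 divisions to reduce to a base case of size 1. The algorithm makes 5 recursive calls at each level.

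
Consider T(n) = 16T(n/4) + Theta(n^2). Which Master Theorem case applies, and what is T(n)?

Master Theorem for T(n) = 16T(n/4) + O(n^2):

a = 16, b = 4, c = 2
log_b(a) = log_4(16) = 2.0000

Case 2: c = 2 = log_4(16) = 2.0000
T(n) = O(n^2 log n) = O(n^2 log n)

For T(n) = 16T(n/4) + O(n^2): log_4(16) = 2.0000. This is Case 2 of the Master Theorem (c = log_b(a), equal work at all levels), giving O(n^2 log n).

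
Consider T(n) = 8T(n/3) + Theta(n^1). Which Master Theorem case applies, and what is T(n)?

Master Theorem for T(n) = 8T(n/3) + O(n^1):

a = 8, b = 3, c = 1
log_b(a) = log_3(8) = 1.8928

Case 1: c = 1 < log_3(8) = 1.8928
T(n) = O(n^(log_3 8))

For T(n) = 8T(n/3) + O(n^1): log_3(8) = 1.8928. This is Case 1 of the Master Theorem (c < log_b(a), work dominated by leaves), giving O(n^(log_3 8)).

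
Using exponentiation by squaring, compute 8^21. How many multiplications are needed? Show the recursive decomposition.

Computing 8^21 by squaring (build up from 8^1; each line after the first costs one multiplication):

8^1 = 8
8^2 = (8^1)^2 = 8^2 = 64
8^4 = (8^2)^2 = 64^2 = 4096
8^5 = 8 * 8^4 = 8 * 4096 = 32768
8^10 = (8^5)^2 = 32768^2 = 1073741824
8^20 = (8^10)^2 = 1073741824^2 = 1152921504606846976
8^21 = 8 * 8^20 = 8 * 1152921504606846976 = 9223372036854775808

Result: 9223372036854775808
Multiplications needed: 6 (6 lines after 8^1)

8^21 = 9223372036854775808. Using exponentiation by squaring, this requires 6 multiplications. The key idea: if the exponent is even, square the half-power; if odd, multiply by the base once.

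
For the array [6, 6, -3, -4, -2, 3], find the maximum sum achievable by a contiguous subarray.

Using Kadane's algorithm on [6, 6, -3, -4, -2, 3]:

Scanning through the array:
Position 1 (value 6): max_ending_here = 12, max_so_far = 12
Position 2 (value -3): max_ending_here = 9, max_so_far = 12
Position 3 (value -4): max_ending_here = 5, max_so_far = 12
Position 4 (value -2): max_ending_here = 3, max_so_far = 12
Position 5 (value 3): max_ending_here = 6, max_so_far = 12

Maximum subarray: [6, 6]
Maximum sum: 12

The maximum subarray is [6, 6] with sum 12. This subarray runs from index 0 to index 1.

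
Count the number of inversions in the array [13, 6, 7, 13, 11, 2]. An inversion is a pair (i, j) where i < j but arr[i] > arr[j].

Finding inversions in [13, 6, 7, 13, 11, 2]:

(0, 1): arr[0]=13 > arr[1]=6
(0, 2): arr[0]=13 > arr[2]=7
(0, 4): arr[0]=13 > arr[4]=11
(0, 5): arr[0]=13 > arr[5]=2
(1, 5): arr[1]=6 > arr[5]=2
(2, 5): arr[2]=7 > arr[5]=2
(3, 4): arr[3]=13 > arr[4]=11
(3, 5): arr[3]=13 > arr[5]=2
(4, 5): arr[4]=11 > arr[5]=2

Total inversions: 9

The array has 9 inversion(s): (0,1), (0,2), (0,4), (0,5), (1,5), (2,5), (3,4), (3,5), (4,5). Each pair (i,j) satisfies i < j and arr[i] > arr[j].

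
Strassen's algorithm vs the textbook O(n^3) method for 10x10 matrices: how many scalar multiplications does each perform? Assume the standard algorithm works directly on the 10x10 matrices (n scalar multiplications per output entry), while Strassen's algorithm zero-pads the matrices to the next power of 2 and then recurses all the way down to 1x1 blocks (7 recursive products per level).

Matrix multiplication for 10x10 matrices:

Strassen's algorithm requires power-of-2 dimensions. Pad 10x10 to 16x16 (next power of 2).

Standard algorithm: 10^3 = 1000 multiplications
Strassen's algorithm: 7^(log2(16)) = 7^4 = 2401 multiplications
Difference: 1000 - 2401 = -1401 (Strassen uses MORE here due to padding overhead — for small or just-over-power-of-2 n, padding can outweigh the per-level savings)

Standard: 1000 multiplications (10^3). Strassen: 2401 multiplications (7^4, after padding to 16x16). Strassen reduces 8 recursive multiplications to 7 at each level.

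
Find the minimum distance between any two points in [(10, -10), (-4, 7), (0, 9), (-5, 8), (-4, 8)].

Computing all pairwise distances among 5 points:

d((10, -10), (-4, 7)) = 22.0227
d((10, -10), (0, 9)) = 21.4709
d((10, -10), (-5, 8)) = 23.4307
d((10, -10), (-4, 8)) = 22.8035
d((-4, 7), (0, 9)) = 4.4721
d((-4, 7), (-5, 8)) = 1.4142
d((-4, 7), (-4, 8)) = 1.0 <-- minimum
d((0, 9), (-5, 8)) = 5.099
d((0, 9), (-4, 8)) = 4.1231
d((-5, 8), (-4, 8)) = 1.0 <-- minimum

Minimum distance: 1.0 (tie among 2 pairs: (-4, 7) and (-4, 8); (-5, 8) and (-4, 8))

The minimum Euclidean distance is 1.0. There is a tie: 2 pairs achieve this minimum — (-4, 7) and (-4, 8); (-5, 8) and (-4, 8). Any of these is a valid closest pair. For 5 points, brute-force pairwise comparison is shown above. For large n, the divide-and-conquer algorithm (sort by x, recurse on halves, check the dividing strip) achieves O(n log n).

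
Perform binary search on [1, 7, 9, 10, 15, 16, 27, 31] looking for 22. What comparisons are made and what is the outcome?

Binary search for 22 in [1, 7, 9, 10, 15, 16, 27, 31]:

lo=0, hi=7, mid=3, arr[mid]=10 -> 10 < 22, search right half
lo=4, hi=7, mid=5, arr[mid]=16 -> 16 < 22, search right half
lo=6, hi=7, mid=6, arr[mid]=27 -> 27 > 22, search left half
lo=6 > hi=5, target 22 not found

Binary search determines that 22 is not in the array after 3 comparisons. The search space was exhausted without finding the target.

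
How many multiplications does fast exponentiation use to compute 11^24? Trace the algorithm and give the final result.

Computing 11^24 by squaring (build up from 11^1; each line after the first costs one multiplication):

11^1 = 11
11^2 = (11^1)^2 = 11^2 = 121
11^3 = 11 * 11^2 = 11 * 121 = 1331
11^6 = (11^3)^2 = 1331^2 = 1771561
11^12 = (11^6)^2 = 1771561^2 = 3138428376721
11^24 = (11^12)^2 = 3138428376721^2 = 9849732675807611094711841

Result: 9849732675807611094711841
Multiplications needed: 5 (5 lines after 11^1)

11^24 = 9849732675807611094711841. Using exponentiation by squaring, this requires 5 multiplications. The key idea: if the exponent is even, square the half-power; if odd, multiply by the base once.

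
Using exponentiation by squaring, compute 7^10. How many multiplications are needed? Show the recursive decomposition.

Computing 7^10 by squaring (build up from 7^1; each line after the first costs one multiplication):

7^1 = 7
7^2 = (7^1)^2 = 7^2 = 49
7^4 = (7^2)^2 = 49^2 = 2401
7^5 = 7 * 7^4 = 7 * 2401 = 16807
7^10 = (7^5)^2 = 16807^2 = 282475249

Result: 282475249
Multiplications needed: 4 (4 lines after 7^1)

7^10 = 282475249. Using exponentiation by squaring, this requires 4 multiplications. The key idea: if the exponent is even, square the half-power; if odd, multiply by the base once.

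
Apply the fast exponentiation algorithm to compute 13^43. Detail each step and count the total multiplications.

Computing 13^43 by squaring (build up from 13^1; each line after the first costs one multiplication):

13^1 = 13
13^2 = (13^1)^2 = 13^2 = 169
13^4 = (13^2)^2 = 169^2 = 28561
13^5 = 13 * 13^4 = 13 * 28561 = 371293
13^10 = (13^5)^2 = 371293^2 = 137858491849
13^20 = (13^10)^2 = 137858491849^2 = 19004963774880799438801
13^21 = 13 * 13^20 = 13 * 19004963774880799438801 = 247064529073450392704413
13^42 = (13^21)^2 = 247064529073450392704413^2 = 61040881526285814362156628321386486455989674569
13^43 = 13 * 13^42 = 13 * 61040881526285814362156628321386486455989674569 = 793531459841715586708036168178024323927865769397

Result: 793531459841715586708036168178024323927865769397
Multiplications needed: 8 (8 lines after 13^1)

13^43 = 793531459841715586708036168178024323927865769397. Using exponentiation by squaring, this requires 8 multiplications. The key idea: if the exponent is even, square the half-power; if odd, multiply by the base once.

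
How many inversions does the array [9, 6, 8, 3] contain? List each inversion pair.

Finding inversions in [9, 6, 8, 3]:

(0, 1): arr[0]=9 > arr[1]=6
(0, 2): arr[0]=9 > arr[2]=8
(0, 3): arr[0]=9 > arr[3]=3
(1, 3): arr[1]=6 > arr[3]=3
(2, 3): arr[2]=8 > arr[3]=3

Total inversions: 5

The array has 5 inversion(s): (0,1), (0,2), (0,3), (1,3), (2,3). Each pair (i,j) satisfies i < j and arr[i] > arr[j].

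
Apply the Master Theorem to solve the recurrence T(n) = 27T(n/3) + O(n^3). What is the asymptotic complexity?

Master Theorem for T(n) = 27T(n/3) + O(n^3):

a = 27, b = 3, c = 3
log_b(a) = log_3(27) = 3.0000

Case 2: c = 3 = log_3(27) = 3.0000
T(n) = O(n^3 log n) = O(n^3 log n)

For T(n) = 27T(n/3) + O(n^3): log_3(27) = 3.0000. This is Case 2 of the Master Theorem (c = log_b(a), equal work at all levels), giving O(n^3 log n).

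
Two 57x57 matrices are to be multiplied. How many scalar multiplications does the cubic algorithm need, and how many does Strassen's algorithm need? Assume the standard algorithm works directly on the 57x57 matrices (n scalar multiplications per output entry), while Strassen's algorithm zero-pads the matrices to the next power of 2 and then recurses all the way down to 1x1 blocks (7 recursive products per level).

Matrix multiplication for 57x57 matrices:

Strassen's algorithm requires power-of-2 dimensions. Pad 57x57 to 64x64 (next power of 2).

Standard algorithm: 57^3 = 185193 multiplications
Strassen's algorithm: 7^(log2(64)) = 7^6 = 117649 multiplications
Savings: 185193 - 117649 = 67544 multiplications

Standard: 185193 multiplications (57^3). Strassen: 117649 multiplications (7^6, after padding to 64x64). Strassen reduces 8 recursive multiplications to 7 at each level.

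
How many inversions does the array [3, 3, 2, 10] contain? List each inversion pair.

Finding inversions in [3, 3, 2, 10]:

(0, 2): arr[0]=3 > arr[2]=2
(1, 2): arr[1]=3 > arr[2]=2

Total inversions: 2

The array has 2 inversion(s): (0,2), (1,2). Each pair (i,j) satisfies i < j and arr[i] > arr[j].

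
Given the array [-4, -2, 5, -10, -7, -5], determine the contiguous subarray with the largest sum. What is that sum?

Using Kadane's algorithm on [-4, -2, 5, -10, -7, -5]:

Scanning through the array:
Position 1 (value -2): max_ending_here = -2, max_so_far = -2
Position 2 (value 5): max_ending_here = 5, max_so_far = 5
Position 3 (value -10): max_ending_here = -5, max_so_far = 5
Position 4 (value -7): max_ending_here = -7, max_so_far = 5
Position 5 (value -5): max_ending_here = -5, max_so_far = 5

Maximum subarray: [5]
Maximum sum: 5

The maximum subarray is [5] with sum 5. This subarray runs from index 2 to index 2.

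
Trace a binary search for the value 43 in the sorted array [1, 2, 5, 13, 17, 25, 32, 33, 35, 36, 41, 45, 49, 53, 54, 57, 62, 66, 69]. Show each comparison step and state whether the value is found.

Binary search for 43 in [1, 2, 5, 13, 17, 25, 32, 33, 35, 36, 41, 45, 49, 53, 54, 57, 62, 66, 69]:

lo=0, hi=18, mid=9, arr[mid]=36 -> 36 < 43, search right half
lo=10, hi=18, mid=14, arr[mid]=54 -> 54 > 43, search left half
lo=10, hi=13, mid=11, arr[mid]=45 -> 45 > 43, search left half
lo=10, hi=10, mid=10, arr[mid]=41 -> 41 < 43, search right half
lo=11 > hi=10, target 43 not found

Binary search determines that 43 is not in the array after 4 comparisons. The search space was exhausted without finding the target.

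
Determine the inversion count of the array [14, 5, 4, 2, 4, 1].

Finding inversions in [14, 5, 4, 2, 4, 1]:

(0, 1): arr[0]=14 > arr[1]=5
(0, 2): arr[0]=14 > arr[2]=4
(0, 3): arr[0]=14 > arr[3]=2
(0, 4): arr[0]=14 > arr[4]=4
(0, 5): arr[0]=14 > arr[5]=1
(1, 2): arr[1]=5 > arr[2]=4
(1, 3): arr[1]=5 > arr[3]=2
(1, 4): arr[1]=5 > arr[4]=4
(1, 5): arr[1]=5 > arr[5]=1
(2, 3): arr[2]=4 > arr[3]=2
(2, 5): arr[2]=4 > arr[5]=1
(3, 5): arr[3]=2 > arr[5]=1
(4, 5): arr[4]=4 > arr[5]=1

Total inversions: 13

The array has 13 inversion(s): (0,1), (0,2), (0,3), (0,4), (0,5), (1,2), (1,3), (1,4), (1,5), (2,3), (2,5), (3,5), (4,5). Each pair (i,j) satisfies i < j and arr[i] > arr[j].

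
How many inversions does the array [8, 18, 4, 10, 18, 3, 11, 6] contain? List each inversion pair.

Finding inversions in [8, 18, 4, 10, 18, 3, 11, 6]:

(0, 2): arr[0]=8 > arr[2]=4
(0, 5): arr[0]=8 > arr[5]=3
(0, 7): arr[0]=8 > arr[7]=6
(1, 2): arr[1]=18 > arr[2]=4
(1, 3): arr[1]=18 > arr[3]=10
(1, 5): arr[1]=18 > arr[5]=3
(1, 6): arr[1]=18 > arr[6]=11
(1, 7): arr[1]=18 > arr[7]=6
(2, 5): arr[2]=4 > arr[5]=3
(3, 5): arr[3]=10 > arr[5]=3
(3, 7): arr[3]=10 > arr[7]=6
(4, 5): arr[4]=18 > arr[5]=3
(4, 6): arr[4]=18 > arr[6]=11
(4, 7): arr[4]=18 > arr[7]=6
(6, 7): arr[6]=11 > arr[7]=6

Total inversions: 15

The array has 15 inversion(s): (0,2), (0,5), (0,7), (1,2), (1,3), (1,5), (1,6), (1,7), (2,5), (3,5), (3,7), (4,5), (4,6), (4,7), (6,7). Each pair (i,j) satisfies i < j and arr[i] > arr[j].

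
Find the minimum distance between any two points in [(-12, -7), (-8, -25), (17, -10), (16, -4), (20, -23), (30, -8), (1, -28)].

Computing all pairwise distances among 7 points:

d((-12, -7), (-8, -25)) = 18.4391
d((-12, -7), (17, -10)) = 29.1548
d((-12, -7), (16, -4)) = 28.1603
d((-12, -7), (20, -23)) = 35.7771
d((-12, -7), (30, -8)) = 42.0119
d((-12, -7), (1, -28)) = 24.6982
d((-8, -25), (17, -10)) = 29.1548
d((-8, -25), (16, -4)) = 31.8904
d((-8, -25), (20, -23)) = 28.0713
d((-8, -25), (30, -8)) = 41.6293
d((-8, -25), (1, -28)) = 9.4868
d((17, -10), (16, -4)) = 6.0828 <-- minimum
d((17, -10), (20, -23)) = 13.3417
d((17, -10), (30, -8)) = 13.1529
d((17, -10), (1, -28)) = 24.0832
d((16, -4), (20, -23)) = 19.4165
d((16, -4), (30, -8)) = 14.5602
d((16, -4), (1, -28)) = 28.3019
d((20, -23), (30, -8)) = 18.0278
d((20, -23), (1, -28)) = 19.6469
d((30, -8), (1, -28)) = 35.2278

Closest pair: (17, -10) and (16, -4) with distance 6.0828

The closest pair is (17, -10) and (16, -4) with Euclidean distance 6.0828. For 7 points, brute-force pairwise comparison is shown above. For large n, the divide-and-conquer algorithm (sort by x, recurse on halves, check the dividing strip) achieves O(n log n).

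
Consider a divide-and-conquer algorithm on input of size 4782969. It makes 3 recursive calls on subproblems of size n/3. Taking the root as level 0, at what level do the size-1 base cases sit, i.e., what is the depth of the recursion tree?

For divide and conquer with division factor 3:

Problem sizes at each level:
Level 0: 4782969
Level 1: 1594323
Level 2: 531441
Level 3: 177147
Level 4: 59049
Level 5: 19683
Level 6: 6561
Level 7: 2187
Level 8: 729
Level 9: 243
Level 10: 81
Level 11: 27
Level 12: 9
Level 13: 3
Level 14: 1

The root is level 0 and the size-1 base case is level 14 (the tree spans levels 0 through 14, i.e. 15 levels counting the root), so the depth is the number of divisions: log_3(4782969) = 14

The recursion tree depth is log_3(4782969) = 14. At each level, the problem size is divided by 3, so it takes 14 divisions to reduce to a base case of size 1. The algorithm makes 3 recursive calls at each level.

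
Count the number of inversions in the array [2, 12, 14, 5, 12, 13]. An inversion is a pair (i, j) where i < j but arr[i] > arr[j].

Finding inversions in [2, 12, 14, 5, 12, 13]:

(1, 3): arr[1]=12 > arr[3]=5
(2, 3): arr[2]=14 > arr[3]=5
(2, 4): arr[2]=14 > arr[4]=12
(2, 5): arr[2]=14 > arr[5]=13

Total inversions: 4

The array has 4 inversion(s): (1,3), (2,3), (2,4), (2,5). Each pair (i,j) satisfies i < j and arr[i] > arr[j].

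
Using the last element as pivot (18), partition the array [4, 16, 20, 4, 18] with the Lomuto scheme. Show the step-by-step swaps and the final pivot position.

Lomuto partition with pivot = 18:

Initial array: [4, 16, 20, 4, 18]

arr[0]=4 <= 18: swap with position 0, array becomes [4, 16, 20, 4, 18]
arr[1]=16 <= 18: swap with position 1, array becomes [4, 16, 20, 4, 18]
arr[2]=20 > 18: no swap
arr[3]=4 <= 18: swap with position 2, array becomes [4, 16, 4, 20, 18]

Place pivot at position 3: [4, 16, 4, 18, 20]
Pivot position: 3

After partitioning with pivot 18, the array becomes [4, 16, 4, 18, 20]. The pivot is placed at index 3. All elements to the left of the pivot are <= 18, and all elements to the right are > 18.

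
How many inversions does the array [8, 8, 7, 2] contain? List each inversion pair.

Finding inversions in [8, 8, 7, 2]:

(0, 2): arr[0]=8 > arr[2]=7
(0, 3): arr[0]=8 > arr[3]=2
(1, 2): arr[1]=8 > arr[2]=7
(1, 3): arr[1]=8 > arr[3]=2
(2, 3): arr[2]=7 > arr[3]=2

Total inversions: 5

The array has 5 inversion(s): (0,2), (0,3), (1,2), (1,3), (2,3). Each pair (i,j) satisfies i < j and arr[i] > arr[j].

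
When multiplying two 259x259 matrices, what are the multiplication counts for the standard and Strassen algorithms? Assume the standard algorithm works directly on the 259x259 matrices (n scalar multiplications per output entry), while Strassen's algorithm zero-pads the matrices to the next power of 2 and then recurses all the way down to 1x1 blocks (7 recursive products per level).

Matrix multiplication for 259x259 matrices:

Strassen's algorithm requires power-of-2 dimensions. Pad 259x259 to 512x512 (next power of 2).

Standard algorithm: 259^3 = 17373979 multiplications
Strassen's algorithm: 7^(log2(512)) = 7^9 = 40353607 multiplications
Difference: 17373979 - 40353607 = -22979628 (Strassen uses MORE here due to padding overhead — for small or just-over-power-of-2 n, padding can outweigh the per-level savings)

Standard: 17373979 multiplications (259^3). Strassen: 40353607 multiplications (7^9, after padding to 512x512). Strassen reduces 8 recursive multiplications to 7 at each level.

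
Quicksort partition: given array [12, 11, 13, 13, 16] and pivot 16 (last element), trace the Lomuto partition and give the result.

Lomuto partition with pivot = 16:

Initial array: [12, 11, 13, 13, 16]

arr[0]=12 <= 16: swap with position 0, array becomes [12, 11, 13, 13, 16]
arr[1]=11 <= 16: swap with position 1, array becomes [12, 11, 13, 13, 16]
arr[2]=13 <= 16: swap with position 2, array becomes [12, 11, 13, 13, 16]
arr[3]=13 <= 16: swap with position 3, array becomes [12, 11, 13, 13, 16]

Place pivot at position 4: [12, 11, 13, 13, 16]
Pivot position: 4

After partitioning with pivot 16, the array becomes [12, 11, 13, 13, 16]. The pivot is placed at index 4. All elements to the left of the pivot are <= 16, and all elements to the right are > 16.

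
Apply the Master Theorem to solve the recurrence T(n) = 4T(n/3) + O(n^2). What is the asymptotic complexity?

Master Theorem for T(n) = 4T(n/3) + O(n^2):

a = 4, b = 3, c = 2
log_b(a) = log_3(4) = 1.2619

Case 3: c = 2 > log_3(4) = 1.2619
T(n) = O(n^2) = O(n^2)

For T(n) = 4T(n/3) + O(n^2): log_3(4) = 1.2619. This is Case 3 of the Master Theorem (c > log_b(a), work dominated by root), giving O(n^2).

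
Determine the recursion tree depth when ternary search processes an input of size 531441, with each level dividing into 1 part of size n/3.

For divide and conquer with division factor 3:

Problem sizes at each level:
Level 0: 531441
Level 1: 177147
Level 2: 59049
Level 3: 19683
Level 4: 6561
Level 5: 2187
Level 6: 729
Level 7: 243
Level 8: 81
Level 9: 27
Level 10: 9
Level 11: 3
Level 12: 1

The root is level 0 and the size-1 base case is level 12 (the tree spans levels 0 through 12, i.e. 13 levels counting the root), so the depth is the number of divisions: log_3(531441) = 12

The recursion tree depth is log_3(531441) = 12. At each level, the problem size is divided by 3, so it takes 12 divisions to reduce to a base case of size 1. The algorithm makes 1 recursive call at each level.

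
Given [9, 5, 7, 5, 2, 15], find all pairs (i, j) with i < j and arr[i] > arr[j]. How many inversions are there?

Finding inversions in [9, 5, 7, 5, 2, 15]:

(0, 1): arr[0]=9 > arr[1]=5
(0, 2): arr[0]=9 > arr[2]=7
(0, 3): arr[0]=9 > arr[3]=5
(0, 4): arr[0]=9 > arr[4]=2
(1, 4): arr[1]=5 > arr[4]=2
(2, 3): arr[2]=7 > arr[3]=5
(2, 4): arr[2]=7 > arr[4]=2
(3, 4): arr[3]=5 > arr[4]=2

Total inversions: 8

The array has 8 inversion(s): (0,1), (0,2), (0,3), (0,4), (1,4), (2,3), (2,4), (3,4). Each pair (i,j) satisfies i < j and arr[i] > arr[j].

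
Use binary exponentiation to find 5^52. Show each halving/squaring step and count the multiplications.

Computing 5^52 by squaring (build up from 5^1; each line after the first costs one multiplication):

5^1 = 5
5^2 = (5^1)^2 = 5^2 = 25
5^3 = 5 * 5^2 = 5 * 25 = 125
5^6 = (5^3)^2 = 125^2 = 15625
5^12 = (5^6)^2 = 15625^2 = 244140625
5^13 = 5 * 5^12 = 5 * 244140625 = 1220703125
5^26 = (5^13)^2 = 1220703125^2 = 1490116119384765625
5^52 = (5^26)^2 = 1490116119384765625^2 = 2220446049250313080847263336181640625

Result: 2220446049250313080847263336181640625
Multiplications needed: 7 (7 lines after 5^1)

5^52 = 2220446049250313080847263336181640625. Using exponentiation by squaring, this requires 7 multiplications. The key idea: if the exponent is even, square the half-power; if odd, multiply by the base once.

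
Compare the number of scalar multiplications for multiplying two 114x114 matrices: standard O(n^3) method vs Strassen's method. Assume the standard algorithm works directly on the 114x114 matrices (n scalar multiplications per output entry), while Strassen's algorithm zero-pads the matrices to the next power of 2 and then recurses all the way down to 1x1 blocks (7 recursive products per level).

Matrix multiplication for 114x114 matrices:

Strassen's algorithm requires power-of-2 dimensions. Pad 114x114 to 128x128 (next power of 2).

Standard algorithm: 114^3 = 1481544 multiplications
Strassen's algorithm: 7^(log2(128)) = 7^7 = 823543 multiplications
Savings: 1481544 - 823543 = 658001 multiplications

Standard: 1481544 multiplications (114^3). Strassen: 823543 multiplications (7^7, after padding to 128x128). Strassen reduces 8 recursive multiplications to 7 at each level.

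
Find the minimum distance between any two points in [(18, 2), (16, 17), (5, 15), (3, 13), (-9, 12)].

Computing all pairwise distances among 5 points:

d((18, 2), (16, 17)) = 15.1327
d((18, 2), (5, 15)) = 18.3848
d((18, 2), (3, 13)) = 18.6011
d((18, 2), (-9, 12)) = 28.7924
d((16, 17), (5, 15)) = 11.1803
d((16, 17), (3, 13)) = 13.6015
d((16, 17), (-9, 12)) = 25.4951
d((5, 15), (3, 13)) = 2.8284 <-- minimum
d((5, 15), (-9, 12)) = 14.3178
d((3, 13), (-9, 12)) = 12.0416

Closest pair: (5, 15) and (3, 13) with distance 2.8284

The closest pair is (5, 15) and (3, 13) with Euclidean distance 2.8284. For 5 points, brute-force pairwise comparison is shown above. For large n, the divide-and-conquer algorithm (sort by x, recurse on halves, check the dividing strip) achieves O(n log n).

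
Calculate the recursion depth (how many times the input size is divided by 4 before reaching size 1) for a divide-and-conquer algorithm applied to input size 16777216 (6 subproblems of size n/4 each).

For divide and conquer with division factor 4:

Problem sizes at each level:
Level 0: 16777216
Level 1: 4194304
Level 2: 1048576
Level 3: 262144
Level 4: 65536
Level 5: 16384
Level 6: 4096
Level 7: 1024
Level 8: 256
Level 9: 64
Level 10: 16
Level 11: 4
Level 12: 1

The root is level 0 and the size-1 base case is level 12 (the tree spans levels 0 through 12, i.e. 13 levels counting the root), so the depth is the number of divisions: log_4(16777216) = 12

The recursion tree depth is log_4(16777216) = 12. At each level, the problem size is divided by 4, so it takes 12 divisions to reduce to a base case of size 1. The algorithm makes 6 recursive calls at each level.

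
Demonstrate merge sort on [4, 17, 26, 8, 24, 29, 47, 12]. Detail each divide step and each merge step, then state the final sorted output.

Merge sort trace:

Split: [4, 17, 26, 8, 24, 29, 47, 12] -> [4, 17, 26, 8] and [24, 29, 47, 12]
  Split: [4, 17, 26, 8] -> [4, 17] and [26, 8]
    Split: [4, 17] -> [4] and [17]
    Merge: [4] + [17] -> [4, 17]
    Split: [26, 8] -> [26] and [8]
    Merge: [26] + [8] -> [8, 26]
  Merge: [4, 17] + [8, 26] -> [4, 8, 17, 26]
  Split: [24, 29, 47, 12] -> [24, 29] and [47, 12]
    Split: [24, 29] -> [24] and [29]
    Merge: [24] + [29] -> [24, 29]
    Split: [47, 12] -> [47] and [12]
    Merge: [47] + [12] -> [12, 47]
  Merge: [24, 29] + [12, 47] -> [12, 24, 29, 47]
Merge: [4, 8, 17, 26] + [12, 24, 29, 47] -> [4, 8, 12, 17, 24, 26, 29, 47]

Final sorted array: [4, 8, 12, 17, 24, 26, 29, 47]

The merge sort proceeds by recursively splitting the array and merging sorted halves.
After all merges, the sorted array is [4, 8, 12, 17, 24, 26, 29, 47].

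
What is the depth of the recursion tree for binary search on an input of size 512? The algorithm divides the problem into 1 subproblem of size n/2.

For divide and conquer with division factor 2:

Problem sizes at each level:
Level 0: 512
Level 1: 256
Level 2: 128
Level 3: 64
Level 4: 32
Level 5: 16
Level 6: 8
Level 7: 4
Level 8: 2
Level 9: 1

The root is level 0 and the size-1 base case is level 9 (the tree spans levels 0 through 9, i.e. 10 levels counting the root), so the depth is the number of divisions: log_2(512) = 9

The recursion tree depth is log_2(512) = 9. At each level, the problem size is divided by 2, so it takes 9 divisions to reduce to a base case of size 1. The algorithm makes 1 recursive call at each level.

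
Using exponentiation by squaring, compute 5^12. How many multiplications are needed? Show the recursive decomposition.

Computing 5^12 by squaring (build up from 5^1; each line after the first costs one multiplication):

5^1 = 5
5^2 = (5^1)^2 = 5^2 = 25
5^3 = 5 * 5^2 = 5 * 25 = 125
5^6 = (5^3)^2 = 125^2 = 15625
5^12 = (5^6)^2 = 15625^2 = 244140625

Result: 244140625
Multiplications needed: 4 (4 lines after 5^1)

5^12 = 244140625. Using exponentiation by squaring, this requires 4 multiplications. The key idea: if the exponent is even, square the half-power; if odd, multiply by the base once.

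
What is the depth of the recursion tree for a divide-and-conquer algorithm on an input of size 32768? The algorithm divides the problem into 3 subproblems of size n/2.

For divide and conquer with division factor 2:

Problem sizes at each level:
Level 0: 32768
Level 1: 16384
Level 2: 8192
Level 3: 4096
Level 4: 2048
Level 5: 1024
Level 6: 512
Level 7: 256
Level 8: 128
Level 9: 64
Level 10: 32
Level 11: 16
Level 12: 8
Level 13: 4
Level 14: 2
Level 15: 1

The root is level 0 and the size-1 base case is level 15 (the tree spans levels 0 through 15, i.e. 16 levels counting the root), so the depth is the number of divisions: log_2(32768) = 15

The recursion tree depth is log_2(32768) = 15. At each level, the problem size is divided by 2, so it takes 15 divisions to reduce to a base case of size 1. The algorithm makes 3 recursive calls at each level.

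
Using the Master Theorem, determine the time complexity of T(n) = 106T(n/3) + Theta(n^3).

Master Theorem for T(n) = 106T(n/3) + O(n^3):

a = 106, b = 3, c = 3
log_b(a) = log_3(106) = 4.2448

Case 1: c = 3 < log_3(106) = 4.2448
T(n) = O(n^(log_3 106))

For T(n) = 106T(n/3) + O(n^3): log_3(106) = 4.2448. This is Case 1 of the Master Theorem (c < log_b(a), work dominated by leaves), giving O(n^(log_3 106)).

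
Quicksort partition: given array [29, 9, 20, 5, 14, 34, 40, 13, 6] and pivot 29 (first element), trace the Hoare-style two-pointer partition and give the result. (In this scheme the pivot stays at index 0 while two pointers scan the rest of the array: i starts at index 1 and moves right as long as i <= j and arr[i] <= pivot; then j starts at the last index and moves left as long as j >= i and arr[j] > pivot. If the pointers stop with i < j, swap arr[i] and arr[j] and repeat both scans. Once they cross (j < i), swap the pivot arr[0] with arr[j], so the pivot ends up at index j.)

Hoare-style two-pointer partition with pivot = 29:

Initial array: [29, 9, 20, 5, 14, 34, 40, 13, 6]

Pointers start at i = 1, j = 8.
i stops at index 5 (arr[5]=34 > 29), j stops at index 8 (arr[8]=6 <= 29): swap arr[5] and arr[8], array becomes [29, 9, 20, 5, 14, 6, 40, 13, 34]
i stops at index 6 (arr[6]=40 > 29), j stops at index 7 (arr[7]=13 <= 29): swap arr[6] and arr[7], array becomes [29, 9, 20, 5, 14, 6, 13, 40, 34]
i ends at 7, j ends at 6: the pointers have crossed (j < i), so scanning stops.

Swap pivot arr[0] with arr[6] to place pivot at position 6: [13, 9, 20, 5, 14, 6, 29, 40, 34]
Pivot position: 6

After partitioning with pivot 29, the array becomes [13, 9, 20, 5, 14, 6, 29, 40, 34]. The pivot is placed at index 6. All elements to the left of the pivot are <= 29, and all elements to the right are > 29.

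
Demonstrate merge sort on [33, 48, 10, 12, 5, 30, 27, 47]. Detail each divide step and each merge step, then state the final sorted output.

Merge sort trace:

Split: [33, 48, 10, 12, 5, 30, 27, 47] -> [33, 48, 10, 12] and [5, 30, 27, 47]
  Split: [33, 48, 10, 12] -> [33, 48] and [10, 12]
    Split: [33, 48] -> [33] and [48]
    Merge: [33] + [48] -> [33, 48]
    Split: [10, 12] -> [10] and [12]
    Merge: [10] + [12] -> [10, 12]
  Merge: [33, 48] + [10, 12] -> [10, 12, 33, 48]
  Split: [5, 30, 27, 47] -> [5, 30] and [27, 47]
    Split: [5, 30] -> [5] and [30]
    Merge: [5] + [30] -> [5, 30]
    Split: [27, 47] -> [27] and [47]
    Merge: [27] + [47] -> [27, 47]
  Merge: [5, 30] + [27, 47] -> [5, 27, 30, 47]
Merge: [10, 12, 33, 48] + [5, 27, 30, 47] -> [5, 10, 12, 27, 30, 33, 47, 48]

Final sorted array: [5, 10, 12, 27, 30, 33, 47, 48]

The merge sort proceeds by recursively splitting the array and merging sorted halves.
After all merges, the sorted array is [5, 10, 12, 27, 30, 33, 47, 48].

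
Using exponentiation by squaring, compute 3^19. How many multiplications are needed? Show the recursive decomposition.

Computing 3^19 by squaring (build up from 3^1; each line after the first costs one multiplication):

3^1 = 3
3^2 = (3^1)^2 = 3^2 = 9
3^4 = (3^2)^2 = 9^2 = 81
3^8 = (3^4)^2 = 81^2 = 6561
3^9 = 3 * 3^8 = 3 * 6561 = 19683
3^18 = (3^9)^2 = 19683^2 = 387420489
3^19 = 3 * 3^18 = 3 * 387420489 = 1162261467

Result: 1162261467
Multiplications needed: 6 (6 lines after 3^1)

3^19 = 1162261467. Using exponentiation by squaring, this requires 6 multiplications. The key idea: if the exponent is even, square the half-power; if odd, multiply by the base once.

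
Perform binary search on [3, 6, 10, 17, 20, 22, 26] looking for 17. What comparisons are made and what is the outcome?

Binary search for 17 in [3, 6, 10, 17, 20, 22, 26]:

lo=0, hi=6, mid=3, arr[mid]=17 -> Found target at index 3!

Binary search finds 17 at index 3 after 1 comparisons. The search repeatedly halves the search space by comparing with the middle element.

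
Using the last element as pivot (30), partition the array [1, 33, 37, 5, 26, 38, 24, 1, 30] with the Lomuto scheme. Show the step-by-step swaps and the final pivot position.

Lomuto partition with pivot = 30:

Initial array: [1, 33, 37, 5, 26, 38, 24, 1, 30]

arr[0]=1 <= 30: swap with position 0, array becomes [1, 33, 37, 5, 26, 38, 24, 1, 30]
arr[1]=33 > 30: no swap
arr[2]=37 > 30: no swap
arr[3]=5 <= 30: swap with position 1, array becomes [1, 5, 37, 33, 26, 38, 24, 1, 30]
arr[4]=26 <= 30: swap with position 2, array becomes [1, 5, 26, 33, 37, 38, 24, 1, 30]
arr[5]=38 > 30: no swap
arr[6]=24 <= 30: swap with position 3, array becomes [1, 5, 26, 24, 37, 38, 33, 1, 30]
arr[7]=1 <= 30: swap with position 4, array becomes [1, 5, 26, 24, 1, 38, 33, 37, 30]

Place pivot at position 5: [1, 5, 26, 24, 1, 30, 33, 37, 38]
Pivot position: 5

After partitioning with pivot 30, the array becomes [1, 5, 26, 24, 1, 30, 33, 37, 38]. The pivot is placed at index 5. All elements to the left of the pivot are <= 30, and all elements to the right are > 30.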